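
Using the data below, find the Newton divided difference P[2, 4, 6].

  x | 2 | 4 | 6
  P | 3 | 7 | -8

-19/8

P[2,4] = (7 - 3) / (4 - 2) = 2
P[4,6] = (-8 - 7) / (6 - 4) = -15/2
P[2,4,6] = (-15/2 - 2) / (6 - 2) = -19/8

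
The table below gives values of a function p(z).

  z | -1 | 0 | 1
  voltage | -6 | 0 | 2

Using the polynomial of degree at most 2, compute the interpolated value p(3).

-6

Using Newton's divided-difference form:
p[-1,0] = (0 - (-6)) / (0 - (-1)) = 6
p[0,1] = (2 - 0) / (1 - 0) = 2
p[-1,0,1] = (2 - 6) / (1 - (-1)) = -2
p(3) = -6 + 6·(4) + (-2)·(4)·(3) = -6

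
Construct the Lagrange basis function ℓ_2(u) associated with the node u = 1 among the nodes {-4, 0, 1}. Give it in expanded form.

ℓ_2(u) = (1/5)u^2 + (4/5)u

ℓ_2(u) = (u + 4)u / [(5)·(1)]
       = (u^2 + 4u) / (5)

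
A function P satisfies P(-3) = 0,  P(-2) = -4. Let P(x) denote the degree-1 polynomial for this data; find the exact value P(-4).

L_0(-4) = (-2)/[(-1)] = 2
L_1(-4) = (-1)/[(1)] = -1
Sum: 0 + (-4)·(-1) = 4

4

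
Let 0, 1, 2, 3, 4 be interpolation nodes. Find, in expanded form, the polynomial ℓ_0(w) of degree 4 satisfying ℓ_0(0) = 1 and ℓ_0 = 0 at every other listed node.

ℓ_0(w) = (w - 1)(w - 2)(w - 3)(w - 4) / [(-1)·(-2)·(-3)·(-4)]
       = (w^4 - 10w^3 + 35w^2 - 50w + 24) / (24)

ℓ_0(w) = (1/24)w^4 - (5/12)w^3 + (35/24)w^2 - (25/12)w + 1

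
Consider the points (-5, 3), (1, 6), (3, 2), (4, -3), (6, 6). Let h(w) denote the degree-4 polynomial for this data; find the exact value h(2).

1189/198

Using Newton's divided-difference form:
h[-5,1] = (6 - 3) / (1 - (-5)) = 1/2
h[1,3] = (2 - 6) / (3 - 1) = -2
h[3,4] = (-3 - 2) / (4 - 3) = -5
h[4,6] = (6 - (-3)) / (6 - 4) = 9/2
h[-5,1,3] = (-2 - 1/2) / (3 - (-5)) = -5/16
h[1,3,4] = (-5 - (-2)) / (4 - 1) = -1
h[3,4,6] = (9/2 - (-5)) / (6 - 3) = 19/6
h[-5,1,3,4] = (-1 - (-5/16)) / (4 - (-5)) = -11/144
h[1,3,4,6] = (19/6 - (-1)) / (6 - 1) = 5/6
h[-5,1,3,4,6] = (5/6 - (-11/144)) / (6 - (-5)) = 131/1584
h(2) = 3 + (1/2)·(7) + (-5/16)·(7)·(1) + (-11/144)·(7)·(1)·(-1) + (131/1584)·(7)·(1)·(-1)·(-2) = 1189/198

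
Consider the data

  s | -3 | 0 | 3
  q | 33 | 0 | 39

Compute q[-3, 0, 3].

4

q[-3,0] = (0 - 33) / (0 - (-3)) = -11
q[0,3] = (39 - 0) / (3 - 0) = 13
q[-3,0,3] = (13 - (-11)) / (3 - (-3)) = 4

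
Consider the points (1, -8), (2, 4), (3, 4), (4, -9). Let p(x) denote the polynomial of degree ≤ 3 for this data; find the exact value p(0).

Using Newton's divided-difference form:
p[1,2] = (4 - (-8)) / (2 - 1) = 12
p[2,3] = (4 - 4) / (3 - 2) = 0
p[3,4] = (-9 - 4) / (4 - 3) = -13
p[1,2,3] = (0 - 12) / (3 - 1) = -6
p[2,3,4] = (-13 - 0) / (4 - 2) = -13/2
p[1,2,3,4] = (-13/2 - (-6)) / (4 - 1) = -1/6
p(0) = -8 + 12·(-1) + (-6)·(-1)·(-2) + (-1/6)·(-1)·(-2)·(-3) = -31

-31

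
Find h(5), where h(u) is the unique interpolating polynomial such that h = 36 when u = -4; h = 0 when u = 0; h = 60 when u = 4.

90

L_0(5) = (5)·(1)/[(-4)·(-8)] = 5/32
L_1(5) = (9)·(1)/[(4)·(-4)] = -9/16
L_2(5) = (9)·(5)/[(8)·(4)] = 45/32
Sum: 36·(5/32) + 0 + 60·(45/32) = 90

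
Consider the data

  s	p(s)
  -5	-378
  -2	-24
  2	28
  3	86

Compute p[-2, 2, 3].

9

p[-2,2] = (28 - (-24)) / (2 - (-2)) = 13
p[2,3] = (86 - 28) / (3 - 2) = 58
p[-2,2,3] = (58 - 13) / (3 - (-2)) = 9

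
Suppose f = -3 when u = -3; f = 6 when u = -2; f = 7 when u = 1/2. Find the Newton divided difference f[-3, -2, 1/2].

f[-3,-2] = (6 - (-3)) / (-2 - (-3)) = 9
f[-2,1/2] = (7 - 6) / (1/2 - (-2)) = 2/5
f[-3,-2,1/2] = (2/5 - 9) / (1/2 - (-3)) = -86/35

-86/35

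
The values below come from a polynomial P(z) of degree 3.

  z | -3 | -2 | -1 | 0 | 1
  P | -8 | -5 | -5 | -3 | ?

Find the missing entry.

The 4 known values determine P uniquely (degree ≤ 3).
Evaluate each Lagrange basis at z = 1:
L_0(1) = (3)·(2)·(1)/[(-1)·(-2)·(-3)] = -1
L_1(1) = (4)·(2)·(1)/[(1)·(-1)·(-2)] = 4
L_2(1) = (4)·(3)·(1)/[(2)·(1)·(-1)] = -6
L_3(1) = (4)·(3)·(2)/[(3)·(2)·(1)] = 4
Sum: (-8)·(-1) + (-5)·(4) + (-5)·(-6) + (-3)·(4) = 6

6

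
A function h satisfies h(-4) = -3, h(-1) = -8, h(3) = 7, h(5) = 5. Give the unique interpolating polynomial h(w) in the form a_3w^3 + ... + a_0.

L_0(w) = (w + 1)(w - 3)(w - 5) / [-189] = -(1/189)w^3 + (1/27)w^2 - (1/27)w - 5/63
L_1(w) = (w + 4)(w - 3)(w - 5) / [72] = (1/72)w^3 - (1/18)w^2 - (17/72)w + 5/6
L_2(w) = (w + 4)(w + 1)(w - 5) / [-56] = -(1/56)w^3 + (3/8)w + 5/14
L_3(w) = (w + 4)(w + 1)(w - 3) / [108] = (1/108)w^3 + (1/54)w^2 - (11/108)w - 1/9
h(w) = (-3)·L_0 + (-8)·L_1 + 7·L_2 + 5·L_3
  (-3)·L_0(w) = (1/63)w^3 - (1/9)w^2 + (1/9)w + 5/21
  (-8)·L_1(w) = -(1/9)w^3 + (4/9)w^2 + (17/9)w - 20/3
  7·L_2(w) = -(1/8)w^3 + (21/8)w + 5/2
  5·L_3(w) = (5/108)w^3 + (5/54)w^2 - (55/108)w - 5/9
Adding term by term: -(263/1512)w^3 + (23/54)w^2 + (889/216)w - 565/126

h(w) = -(263/1512)w^3 + (23/54)w^2 + (889/216)w - 565/126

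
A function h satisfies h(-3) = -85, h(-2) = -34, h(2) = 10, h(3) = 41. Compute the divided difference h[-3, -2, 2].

h[-3,-2] = (-34 - (-85)) / (-2 - (-3)) = 51
h[-2,2] = (10 - (-34)) / (2 - (-2)) = 11
h[-3,-2,2] = (11 - 51) / (2 - (-3)) = -8

-8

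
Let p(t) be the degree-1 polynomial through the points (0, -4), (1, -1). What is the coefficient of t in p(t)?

3

L_0(t) = (t - 1) / [-1] = -t + 1
L_1(t) = t / [1] = t
p(t) = (-4)·L_0 + (-1)·L_1
Only the coefficient of t is needed; take it from each L_i and combine:
(-4)·(-1) + (-1)·(1) = 3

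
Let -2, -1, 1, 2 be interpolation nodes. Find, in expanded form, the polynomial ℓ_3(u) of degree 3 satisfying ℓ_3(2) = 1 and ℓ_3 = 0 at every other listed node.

ℓ_3(u) = (1/12)u^3 + (1/6)u^2 - (1/12)u - 1/6

ℓ_3(u) = (u + 2)(u + 1)(u - 1) / [(4)·(3)·(1)]
       = (u^3 + 2u^2 - u - 2) / (12)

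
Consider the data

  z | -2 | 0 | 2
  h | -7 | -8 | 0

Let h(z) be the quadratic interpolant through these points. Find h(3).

59/8

Using Newton's divided-difference form:
h[-2,0] = (-8 - (-7)) / (0 - (-2)) = -1/2
h[0,2] = (0 - (-8)) / (2 - 0) = 4
h[-2,0,2] = (4 - (-1/2)) / (2 - (-2)) = 9/8
h(3) = -7 + (-1/2)·(5) + (9/8)·(5)·(3) = 59/8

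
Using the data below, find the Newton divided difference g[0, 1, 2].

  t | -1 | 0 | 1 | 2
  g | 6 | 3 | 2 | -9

g[0,1] = (2 - 3) / (1 - 0) = -1
g[1,2] = (-9 - 2) / (2 - 1) = -11
g[0,1,2] = (-11 - (-1)) / (2 - 0) = -5

-5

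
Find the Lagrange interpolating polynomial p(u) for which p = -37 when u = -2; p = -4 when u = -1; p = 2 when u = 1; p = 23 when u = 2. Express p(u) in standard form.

p(u) = 4u^3 - 2u^2 - u + 1

Build the Lagrange basis polynomials:
L_0(u) = (u + 1)(u - 1)(u - 2) / [-12] = -(1/12)u^3 + (1/6)u^2 + (1/12)u - 1/6
L_1(u) = (u + 2)(u - 1)(u - 2) / [6] = (1/6)u^3 - (1/6)u^2 - (2/3)u + 2/3
L_2(u) = (u + 2)(u + 1)(u - 2) / [-6] = -(1/6)u^3 - (1/6)u^2 + (2/3)u + 2/3
L_3(u) = (u + 2)(u + 1)(u - 1) / [12] = (1/12)u^3 + (1/6)u^2 - (1/12)u - 1/6
p(u) = (-37)·L_0 + (-4)·L_1 + 2·L_2 + 23·L_3
  (-37)·L_0(u) = (37/12)u^3 - (37/6)u^2 - (37/12)u + 37/6
  (-4)·L_1(u) = -(2/3)u^3 + (2/3)u^2 + (8/3)u - 8/3
  2·L_2(u) = -(1/3)u^3 - (1/3)u^2 + (4/3)u + 4/3
  23·L_3(u) = (23/12)u^3 + (23/6)u^2 - (23/12)u - 23/6
Adding term by term: 4u^3 - 2u^2 - u + 1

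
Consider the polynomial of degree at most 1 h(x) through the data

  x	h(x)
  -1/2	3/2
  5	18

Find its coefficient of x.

Build the Lagrange basis polynomials:
L_0(x) = (x - 5) / [-11/2] = -(2/11)x + 10/11
L_1(x) = (x + 1/2) / [11/2] = (2/11)x + 1/11
h(x) = (3/2)·L_0 + 18·L_1
Only the coefficient of x is needed; take it from each L_i and combine:
(3/2)·(-2/11) + 18·(2/11) = 3

3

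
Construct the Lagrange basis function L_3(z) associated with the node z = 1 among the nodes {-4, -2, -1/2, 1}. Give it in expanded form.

L_3(z) = (z + 4)(z + 2)(z + 1/2) / [(5)·(3)·(3/2)]
       = (z^3 + (13/2)z^2 + 11z + 4) / (45/2)

L_3(z) = (2/45)z^3 + (13/45)z^2 + (22/45)z + 8/45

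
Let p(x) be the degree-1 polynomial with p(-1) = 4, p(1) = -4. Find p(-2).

L_0(-2) = (-3)/[(-2)] = 3/2
L_1(-2) = (-1)/[(2)] = -1/2
Sum: 4·(3/2) + (-4)·(-1/2) = 8

8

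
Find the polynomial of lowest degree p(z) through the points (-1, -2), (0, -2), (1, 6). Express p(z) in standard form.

p(z) = 4z^2 + 4z - 2

L_0(z) = z(z - 1) / [2] = (1/2)z^2 - (1/2)z
L_1(z) = (z + 1)(z - 1) / [-1] = -z^2 + 1
L_2(z) = (z + 1)z / [2] = (1/2)z^2 + (1/2)z
p(z) = (-2)·L_0 + (-2)·L_1 + 6·L_2
  (-2)·L_0(z) = -z^2 + z
  (-2)·L_1(z) = 2z^2 - 2
  6·L_2(z) = 3z^2 + 3z
Adding term by term: 4z^2 + 4z - 2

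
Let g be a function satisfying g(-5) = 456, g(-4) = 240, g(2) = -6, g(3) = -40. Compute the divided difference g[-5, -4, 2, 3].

g[-5,-4] = (240 - 456) / (-4 - (-5)) = -216
g[-4,2] = (-6 - 240) / (2 - (-4)) = -41
g[2,3] = (-40 - (-6)) / (3 - 2) = -34
g[-5,-4,2] = (-41 - (-216)) / (2 - (-5)) = 25
g[-4,2,3] = (-34 - (-41)) / (3 - (-4)) = 1
g[-5,-4,2,3] = (1 - 25) / (3 - (-5)) = -3

-3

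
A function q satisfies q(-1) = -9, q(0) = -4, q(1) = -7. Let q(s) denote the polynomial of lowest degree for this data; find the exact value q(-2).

-22

Evaluate each Lagrange basis at s = -2:
L_0(-2) = (-2)·(-3)/[(-1)·(-2)] = 3
L_1(-2) = (-1)·(-3)/[(1)·(-1)] = -3
L_2(-2) = (-1)·(-2)/[(2)·(1)] = 1
Sum: (-9)·(3) + (-4)·(-3) + (-7)·(1) = -22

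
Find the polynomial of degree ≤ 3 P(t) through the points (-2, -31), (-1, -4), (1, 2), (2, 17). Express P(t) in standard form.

P(t) = 3t^3 - 2t^2 + 1

Build the Lagrange basis polynomials:
L_0(t) = (t + 1)(t - 1)(t - 2) / [-12] = -(1/12)t^3 + (1/6)t^2 + (1/12)t - 1/6
L_1(t) = (t + 2)(t - 1)(t - 2) / [6] = (1/6)t^3 - (1/6)t^2 - (2/3)t + 2/3
L_2(t) = (t + 2)(t + 1)(t - 2) / [-6] = -(1/6)t^3 - (1/6)t^2 + (2/3)t + 2/3
L_3(t) = (t + 2)(t + 1)(t - 1) / [12] = (1/12)t^3 + (1/6)t^2 - (1/12)t - 1/6
P(t) = (-31)·L_0 + (-4)·L_1 + 2·L_2 + 17·L_3
  (-31)·L_0(t) = (31/12)t^3 - (31/6)t^2 - (31/12)t + 31/6
  (-4)·L_1(t) = -(2/3)t^3 + (2/3)t^2 + (8/3)t - 8/3
  2·L_2(t) = -(1/3)t^3 - (1/3)t^2 + (4/3)t + 4/3
  17·L_3(t) = (17/12)t^3 + (17/6)t^2 - (17/12)t - 17/6
Adding term by term: 3t^3 - 2t^2 + 1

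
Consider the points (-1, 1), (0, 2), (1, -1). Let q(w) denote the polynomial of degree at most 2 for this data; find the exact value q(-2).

-4

Using Newton's divided-difference form:
q[-1,0] = (2 - 1) / (0 - (-1)) = 1
q[0,1] = (-1 - 2) / (1 - 0) = -3
q[-1,0,1] = (-3 - 1) / (1 - (-1)) = -2
q(-2) = 1 + 1·(-1) + (-2)·(-1)·(-2) = -4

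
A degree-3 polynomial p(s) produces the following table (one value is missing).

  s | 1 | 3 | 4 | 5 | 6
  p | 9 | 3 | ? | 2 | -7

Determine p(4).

79/20

The 4 known values determine p uniquely (degree ≤ 3).
L_0(4) = (1)·(-1)·(-2)/[(-2)·(-4)·(-5)] = -1/20
L_1(4) = (3)·(-1)·(-2)/[(2)·(-2)·(-3)] = 1/2
L_2(4) = (3)·(1)·(-2)/[(4)·(2)·(-1)] = 3/4
L_3(4) = (3)·(1)·(-1)/[(5)·(3)·(1)] = -1/5
Sum: 9·(-1/20) + 3·(1/2) + 2·(3/4) + (-7)·(-1/5) = 79/20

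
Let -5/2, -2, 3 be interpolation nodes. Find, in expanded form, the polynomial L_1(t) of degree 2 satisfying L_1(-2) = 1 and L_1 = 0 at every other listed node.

L_1(t) = (t + 5/2)(t - 3) / [(1/2)·(-5)]
       = (t^2 - (1/2)t - 15/2) / (-5/2)

L_1(t) = -(2/5)t^2 + (1/5)t + 3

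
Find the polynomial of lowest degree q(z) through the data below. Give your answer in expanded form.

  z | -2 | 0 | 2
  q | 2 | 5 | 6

q(z) = -(1/4)z^2 + z + 5

Newton's divided differences:
q[-2,0] = (5 - 2) / (0 - (-2)) = 3/2
q[0,2] = (6 - 5) / (2 - 0) = 1/2
q[-2,0,2] = (1/2 - 3/2) / (2 - (-2)) = -1/4
q(z) = 2 + (3/2)·(z + 2) + (-1/4)·(z + 2)z
Expanding: q(z) = -(1/4)z^2 + z + 5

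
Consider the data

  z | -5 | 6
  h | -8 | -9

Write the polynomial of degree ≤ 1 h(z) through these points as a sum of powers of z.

h(z) = -(1/11)z - 93/11

L_0(z) = (z - 6) / [-11] = -(1/11)z + 6/11
L_1(z) = (z + 5) / [11] = (1/11)z + 5/11
h(z) = (-8)·L_0 + (-9)·L_1
  (-8)·L_0(z) = (8/11)z - 48/11
  (-9)·L_1(z) = -(9/11)z - 45/11
Adding term by term: -(1/11)z - 93/11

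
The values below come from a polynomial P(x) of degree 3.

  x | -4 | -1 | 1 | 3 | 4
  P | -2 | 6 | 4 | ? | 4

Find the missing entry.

8/3

The 4 known values determine P uniquely (degree ≤ 3).
Evaluate each Lagrange basis at x = 3:
L_0(3) = (4)·(2)·(-1)/[(-3)·(-5)·(-8)] = 1/15
L_1(3) = (7)·(2)·(-1)/[(3)·(-2)·(-5)] = -7/15
L_2(3) = (7)·(4)·(-1)/[(5)·(2)·(-3)] = 14/15
L_3(3) = (7)·(4)·(2)/[(8)·(5)·(3)] = 7/15
Sum: (-2)·(1/15) + 6·(-7/15) + 4·(14/15) + 4·(7/15) = 8/3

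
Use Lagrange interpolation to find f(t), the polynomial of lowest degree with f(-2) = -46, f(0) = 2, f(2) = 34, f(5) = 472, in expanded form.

f(t) = 4t^3 - 2t^2 + 4t + 2

Build the Lagrange basis polynomials:
L_0(t) = t(t - 2)(t - 5) / [-56] = -(1/56)t^3 + (1/8)t^2 - (5/28)t
L_1(t) = (t + 2)(t - 2)(t - 5) / [20] = (1/20)t^3 - (1/4)t^2 - (1/5)t + 1
L_2(t) = (t + 2)t(t - 5) / [-24] = -(1/24)t^3 + (1/8)t^2 + (5/12)t
L_3(t) = (t + 2)t(t - 2) / [105] = (1/105)t^3 - (4/105)t
f(t) = (-46)·L_0 + 2·L_1 + 34·L_2 + 472·L_3
  (-46)·L_0(t) = (23/28)t^3 - (23/4)t^2 + (115/14)t
  2·L_1(t) = (1/10)t^3 - (1/2)t^2 - (2/5)t + 2
  34·L_2(t) = -(17/12)t^3 + (17/4)t^2 + (85/6)t
  472·L_3(t) = (472/105)t^3 - (1888/105)t
Adding term by term: 4t^3 - 2t^2 + 4t + 2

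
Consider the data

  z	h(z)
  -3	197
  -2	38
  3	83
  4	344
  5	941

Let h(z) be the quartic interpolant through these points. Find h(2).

Evaluate each Lagrange basis at z = 2:
L_0(2) = (4)·(-1)·(-2)·(-3)/[(-1)·(-6)·(-7)·(-8)] = -1/14
L_1(2) = (5)·(-1)·(-2)·(-3)/[(1)·(-5)·(-6)·(-7)] = 1/7
L_2(2) = (5)·(4)·(-2)·(-3)/[(6)·(5)·(-1)·(-2)] = 2
L_3(2) = (5)·(4)·(-1)·(-3)/[(7)·(6)·(1)·(-1)] = -10/7
L_4(2) = (5)·(4)·(-1)·(-2)/[(8)·(7)·(2)·(1)] = 5/14
Sum: 197·(-1/14) + 38·(1/7) + 83·(2) + 344·(-10/7) + 941·(5/14) = 2

2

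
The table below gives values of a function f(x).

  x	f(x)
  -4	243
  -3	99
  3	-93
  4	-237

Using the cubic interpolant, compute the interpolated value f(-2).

27

Evaluate each Lagrange basis at x = -2:
L_0(-2) = (1)·(-5)·(-6)/[(-1)·(-7)·(-8)] = -15/28
L_1(-2) = (2)·(-5)·(-6)/[(1)·(-6)·(-7)] = 10/7
L_2(-2) = (2)·(1)·(-6)/[(7)·(6)·(-1)] = 2/7
L_3(-2) = (2)·(1)·(-5)/[(8)·(7)·(1)] = -5/28
Sum: 243·(-15/28) + 99·(10/7) + (-93)·(2/7) + (-237)·(-5/28) = 27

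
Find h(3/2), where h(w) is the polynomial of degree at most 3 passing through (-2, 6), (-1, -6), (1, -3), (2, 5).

L_0(3/2) = (5/2)·(1/2)·(-1/2)/[(-1)·(-3)·(-4)] = 5/96
L_1(3/2) = (7/2)·(1/2)·(-1/2)/[(1)·(-2)·(-3)] = -7/48
L_2(3/2) = (7/2)·(5/2)·(-1/2)/[(3)·(2)·(-1)] = 35/48
L_3(3/2) = (7/2)·(5/2)·(1/2)/[(4)·(3)·(1)] = 35/96
Sum: 6·(5/96) + (-6)·(-7/48) + (-3)·(35/48) + 5·(35/96) = 79/96

79/96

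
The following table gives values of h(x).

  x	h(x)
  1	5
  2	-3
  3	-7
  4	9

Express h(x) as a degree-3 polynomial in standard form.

h(x) = (8/3)x^3 - 14x^2 + (46/3)x + 1

Newton's divided differences:
h[1,2] = (-3 - 5) / (2 - 1) = -8
h[2,3] = (-7 - (-3)) / (3 - 2) = -4
h[3,4] = (9 - (-7)) / (4 - 3) = 16
h[1,2,3] = (-4 - (-8)) / (3 - 1) = 2
h[2,3,4] = (16 - (-4)) / (4 - 2) = 10
h[1,2,3,4] = (10 - 2) / (4 - 1) = 8/3
h(x) = 5 + (-8)·(x - 1) + 2·(x - 1)(x - 2) + (8/3)·(x - 1)(x - 2)(x - 3)
Expanding: h(x) = (8/3)x^3 - 14x^2 + (46/3)x + 1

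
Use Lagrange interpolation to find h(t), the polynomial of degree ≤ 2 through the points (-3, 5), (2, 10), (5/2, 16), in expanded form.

h(t) = 2t^2 + 3t - 4

L_0(t) = (t - 2)(t - 5/2) / [55/2] = (2/55)t^2 - (9/55)t + 2/11
L_1(t) = (t + 3)(t - 5/2) / [-5/2] = -(2/5)t^2 - (1/5)t + 3
L_2(t) = (t + 3)(t - 2) / [11/4] = (4/11)t^2 + (4/11)t - 24/11
h(t) = 5·L_0 + 10·L_1 + 16·L_2
  5·L_0(t) = (2/11)t^2 - (9/11)t + 10/11
  10·L_1(t) = -4t^2 - 2t + 30
  16·L_2(t) = (64/11)t^2 + (64/11)t - 384/11
Adding term by term: 2t^2 + 3t - 4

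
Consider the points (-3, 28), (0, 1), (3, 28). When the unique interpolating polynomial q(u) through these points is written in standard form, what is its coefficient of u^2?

3

The leading coefficient equals the top divided difference q[-3,0,3].
q[-3,0] = (1 - 28) / (0 - (-3)) = -9
q[0,3] = (28 - 1) / (3 - 0) = 9
q[-3,0,3] = (9 - (-9)) / (3 - (-3)) = 3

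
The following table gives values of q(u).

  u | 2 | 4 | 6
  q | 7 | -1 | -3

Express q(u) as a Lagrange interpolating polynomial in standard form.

Build the Lagrange basis polynomials:
L_0(u) = (u - 4)(u - 6) / [8] = (1/8)u^2 - (5/4)u + 3
L_1(u) = (u - 2)(u - 6) / [-4] = -(1/4)u^2 + 2u - 3
L_2(u) = (u - 2)(u - 4) / [8] = (1/8)u^2 - (3/4)u + 1
q(u) = 7·L_0 + (-1)·L_1 + (-3)·L_2
  7·L_0(u) = (7/8)u^2 - (35/4)u + 21
  (-1)·L_1(u) = (1/4)u^2 - 2u + 3
  (-3)·L_2(u) = -(3/8)u^2 + (9/4)u - 3
Adding term by term: (3/4)u^2 - (17/2)u + 21

q(u) = (3/4)u^2 - (17/2)u + 21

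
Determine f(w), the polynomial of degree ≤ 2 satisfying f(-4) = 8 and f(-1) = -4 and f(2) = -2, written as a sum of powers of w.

f(w) = (7/9)w^2 - (1/9)w - 44/9

Build the Lagrange basis polynomials:
L_0(w) = (w + 1)(w - 2) / [18] = (1/18)w^2 - (1/18)w - 1/9
L_1(w) = (w + 4)(w - 2) / [-9] = -(1/9)w^2 - (2/9)w + 8/9
L_2(w) = (w + 4)(w + 1) / [18] = (1/18)w^2 + (5/18)w + 2/9
f(w) = 8·L_0 + (-4)·L_1 + (-2)·L_2
  8·L_0(w) = (4/9)w^2 - (4/9)w - 8/9
  (-4)·L_1(w) = (4/9)w^2 + (8/9)w - 32/9
  (-2)·L_2(w) = -(1/9)w^2 - (5/9)w - 4/9
Adding term by term: (7/9)w^2 - (1/9)w - 44/9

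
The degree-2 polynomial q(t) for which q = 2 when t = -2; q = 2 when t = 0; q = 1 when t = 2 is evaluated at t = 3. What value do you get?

1/8

Evaluate each Lagrange basis at t = 3:
L_0(3) = (3)·(1)/[(-2)·(-4)] = 3/8
L_1(3) = (5)·(1)/[(2)·(-2)] = -5/4
L_2(3) = (5)·(3)/[(4)·(2)] = 15/8
Sum: 2·(3/8) + 2·(-5/4) + 1·(15/8) = 1/8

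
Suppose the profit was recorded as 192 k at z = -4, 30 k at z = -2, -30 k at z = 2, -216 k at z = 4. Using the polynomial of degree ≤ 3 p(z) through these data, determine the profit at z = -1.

9

Using Newton's divided-difference form:
p[-4,-2] = (30 - 192) / (-2 - (-4)) = -81
p[-2,2] = (-30 - 30) / (2 - (-2)) = -15
p[2,4] = (-216 - (-30)) / (4 - 2) = -93
p[-4,-2,2] = (-15 - (-81)) / (2 - (-4)) = 11
p[-2,2,4] = (-93 - (-15)) / (4 - (-2)) = -13
p[-4,-2,2,4] = (-13 - 11) / (4 - (-4)) = -3
p(-1) = 192 + (-81)·(3) + 11·(3)·(1) + (-3)·(3)·(1)·(-3) = 9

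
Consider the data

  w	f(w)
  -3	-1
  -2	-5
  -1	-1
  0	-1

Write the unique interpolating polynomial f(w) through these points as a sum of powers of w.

f(w) = -2w^3 - 8w^2 - 6w - 1

Build the Lagrange basis polynomials:
L_0(w) = (w + 2)(w + 1)w / [-6] = -(1/6)w^3 - (1/2)w^2 - (1/3)w
L_1(w) = (w + 3)(w + 1)w / [2] = (1/2)w^3 + 2w^2 + (3/2)w
L_2(w) = (w + 3)(w + 2)w / [-2] = -(1/2)w^3 - (5/2)w^2 - 3w
L_3(w) = (w + 3)(w + 2)(w + 1) / [6] = (1/6)w^3 + w^2 + (11/6)w + 1
f(w) = (-1)·L_0 + (-5)·L_1 + (-1)·L_2 + (-1)·L_3
  (-1)·L_0(w) = (1/6)w^3 + (1/2)w^2 + (1/3)w
  (-5)·L_1(w) = -(5/2)w^3 - 10w^2 - (15/2)w
  (-1)·L_2(w) = (1/2)w^3 + (5/2)w^2 + 3w
  (-1)·L_3(w) = -(1/6)w^3 - w^2 - (11/6)w - 1
Adding term by term: -2w^3 - 8w^2 - 6w - 1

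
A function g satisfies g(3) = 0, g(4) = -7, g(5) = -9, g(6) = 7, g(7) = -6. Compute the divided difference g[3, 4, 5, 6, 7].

-5/2

g[3,4] = (-7 - 0) / (4 - 3) = -7
g[4,5] = (-9 - (-7)) / (5 - 4) = -2
g[5,6] = (7 - (-9)) / (6 - 5) = 16
g[6,7] = (-6 - 7) / (7 - 6) = -13
g[3,4,5] = (-2 - (-7)) / (5 - 3) = 5/2
g[4,5,6] = (16 - (-2)) / (6 - 4) = 9
g[5,6,7] = (-13 - 16) / (7 - 5) = -29/2
g[3,4,5,6] = (9 - 5/2) / (6 - 3) = 13/6
g[4,5,6,7] = (-29/2 - 9) / (7 - 4) = -47/6
g[3,4,5,6,7] = (-47/6 - 13/6) / (7 - 3) = -5/2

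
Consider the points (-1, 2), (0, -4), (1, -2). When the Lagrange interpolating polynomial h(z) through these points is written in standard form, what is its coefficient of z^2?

4

The leading coefficient equals the top divided difference h[-1,0,1].
h[-1,0] = (-4 - 2) / (0 - (-1)) = -6
h[0,1] = (-2 - (-4)) / (1 - 0) = 2
h[-1,0,1] = (2 - (-6)) / (1 - (-1)) = 4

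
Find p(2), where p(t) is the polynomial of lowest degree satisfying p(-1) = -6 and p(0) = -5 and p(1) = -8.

-15

Using Newton's divided-difference form:
p[-1,0] = (-5 - (-6)) / (0 - (-1)) = 1
p[0,1] = (-8 - (-5)) / (1 - 0) = -3
p[-1,0,1] = (-3 - 1) / (1 - (-1)) = -2
p(2) = -6 + 1·(3) + (-2)·(3)·(2) = -15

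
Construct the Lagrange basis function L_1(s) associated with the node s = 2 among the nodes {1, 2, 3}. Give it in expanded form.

L_1(s) = -s^2 + 4s - 3

L_1(s) = (s - 1)(s - 3) / [(1)·(-1)]
       = (s^2 - 4s + 3) / (-1)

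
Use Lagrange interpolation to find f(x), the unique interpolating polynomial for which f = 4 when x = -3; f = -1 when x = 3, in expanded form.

L_0(x) = (x - 3) / [-6] = -(1/6)x + 1/2
L_1(x) = (x + 3) / [6] = (1/6)x + 1/2
f(x) = 4·L_0 + (-1)·L_1
  4·L_0(x) = -(2/3)x + 2
  (-1)·L_1(x) = -(1/6)x - 1/2
Adding term by term: -(5/6)x + 3/2

f(x) = -(5/6)x + 3/2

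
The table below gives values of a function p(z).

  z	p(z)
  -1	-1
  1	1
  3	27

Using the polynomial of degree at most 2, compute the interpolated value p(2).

L_0(2) = (1)·(-1)/[(-2)·(-4)] = -1/8
L_1(2) = (3)·(-1)/[(2)·(-2)] = 3/4
L_2(2) = (3)·(1)/[(4)·(2)] = 3/8
Sum: (-1)·(-1/8) + 1·(3/4) + 27·(3/8) = 11

11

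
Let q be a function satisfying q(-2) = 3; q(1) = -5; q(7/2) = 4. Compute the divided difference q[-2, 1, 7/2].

188/165

q[-2,1] = (-5 - 3) / (1 - (-2)) = -8/3
q[1,7/2] = (4 - (-5)) / (7/2 - 1) = 18/5
q[-2,1,7/2] = (18/5 - (-8/3)) / (7/2 - (-2)) = 188/165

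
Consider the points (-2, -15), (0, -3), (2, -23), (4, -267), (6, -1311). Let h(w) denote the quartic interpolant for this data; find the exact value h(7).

Using Newton's divided-difference form:
h[-2,0] = (-3 - (-15)) / (0 - (-2)) = 6
h[0,2] = (-23 - (-3)) / (2 - 0) = -10
h[2,4] = (-267 - (-23)) / (4 - 2) = -122
h[4,6] = (-1311 - (-267)) / (6 - 4) = -522
h[-2,0,2] = (-10 - 6) / (2 - (-2)) = -4
h[0,2,4] = (-122 - (-10)) / (4 - 0) = -28
h[2,4,6] = (-522 - (-122)) / (6 - 2) = -100
h[-2,0,2,4] = (-28 - (-4)) / (4 - (-2)) = -4
h[0,2,4,6] = (-100 - (-28)) / (6 - 0) = -12
h[-2,0,2,4,6] = (-12 - (-4)) / (6 - (-2)) = -1
h(7) = -15 + 6·(9) + (-4)·(9)·(7) + (-4)·(9)·(7)·(5) + (-1)·(9)·(7)·(5)·(3) = -2418

-2418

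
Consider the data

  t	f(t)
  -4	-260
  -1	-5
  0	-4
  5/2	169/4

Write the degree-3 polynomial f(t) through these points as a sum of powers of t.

Build the Lagrange basis polynomials:
L_0(t) = (t + 1)t(t - 5/2) / [-78] = -(1/78)t^3 + (1/52)t^2 + (5/156)t
L_1(t) = (t + 4)t(t - 5/2) / [21/2] = (2/21)t^3 + (1/7)t^2 - (20/21)t
L_2(t) = (t + 4)(t + 1)(t - 5/2) / [-10] = -(1/10)t^3 - (1/4)t^2 + (17/20)t + 1
L_3(t) = (t + 4)(t + 1)t / [455/8] = (8/455)t^3 + (8/91)t^2 + (32/455)t
f(t) = (-260)·L_0 + (-5)·L_1 + (-4)·L_2 + (169/4)·L_3
  (-260)·L_0(t) = (10/3)t^3 - 5t^2 - (25/3)t
  (-5)·L_1(t) = -(10/21)t^3 - (5/7)t^2 + (100/21)t
  (-4)·L_2(t) = (2/5)t^3 + t^2 - (17/5)t - 4
  (169/4)·L_3(t) = (26/35)t^3 + (26/7)t^2 + (104/35)t
Adding term by term: 4t^3 - t^2 - 4t - 4

f(t) = 4t^3 - t^2 - 4t - 4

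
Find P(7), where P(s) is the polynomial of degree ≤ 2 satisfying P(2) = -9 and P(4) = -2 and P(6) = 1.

L_0(7) = (3)·(1)/[(-2)·(-4)] = 3/8
L_1(7) = (5)·(1)/[(2)·(-2)] = -5/4
L_2(7) = (5)·(3)/[(4)·(2)] = 15/8
Sum: (-9)·(3/8) + (-2)·(-5/4) + 1·(15/8) = 1

1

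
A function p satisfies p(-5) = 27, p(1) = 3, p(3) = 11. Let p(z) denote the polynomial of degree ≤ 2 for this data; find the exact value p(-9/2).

89/4

L_0(-9/2) = (-11/2)·(-15/2)/[(-6)·(-8)] = 55/64
L_1(-9/2) = (1/2)·(-15/2)/[(6)·(-2)] = 5/16
L_2(-9/2) = (1/2)·(-11/2)/[(8)·(2)] = -11/64
Sum: 27·(55/64) + 3·(5/16) + 11·(-11/64) = 89/4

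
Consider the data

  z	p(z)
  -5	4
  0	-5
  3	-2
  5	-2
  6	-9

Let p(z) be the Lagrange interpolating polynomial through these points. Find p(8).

-8947/165

L_0(8) = (8)·(5)·(3)·(2)/[(-5)·(-8)·(-10)·(-11)] = 3/55
L_1(8) = (13)·(5)·(3)·(2)/[(5)·(-3)·(-5)·(-6)] = -13/15
L_2(8) = (13)·(8)·(3)·(2)/[(8)·(3)·(-2)·(-3)] = 13/3
L_3(8) = (13)·(8)·(5)·(2)/[(10)·(5)·(2)·(-1)] = -52/5
L_4(8) = (13)·(8)·(5)·(3)/[(11)·(6)·(3)·(1)] = 260/33
Sum: 4·(3/55) + (-5)·(-13/15) + (-2)·(13/3) + (-2)·(-52/5) + (-9)·(260/33) = -8947/165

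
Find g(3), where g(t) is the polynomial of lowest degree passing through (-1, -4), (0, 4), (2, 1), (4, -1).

L_0(3) = (3)·(1)·(-1)/[(-1)·(-3)·(-5)] = 1/5
L_1(3) = (4)·(1)·(-1)/[(1)·(-2)·(-4)] = -1/2
L_2(3) = (4)·(3)·(-1)/[(3)·(2)·(-2)] = 1
L_3(3) = (4)·(3)·(1)/[(5)·(4)·(2)] = 3/10
Sum: (-4)·(1/5) + 4·(-1/2) + 1·(1) + (-1)·(3/10) = -21/10

-21/10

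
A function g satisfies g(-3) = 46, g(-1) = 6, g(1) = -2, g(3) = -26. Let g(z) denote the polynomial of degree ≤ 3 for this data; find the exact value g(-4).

93

Evaluate each Lagrange basis at z = -4:
L_0(-4) = (-3)·(-5)·(-7)/[(-2)·(-4)·(-6)] = 35/16
L_1(-4) = (-1)·(-5)·(-7)/[(2)·(-2)·(-4)] = -35/16
L_2(-4) = (-1)·(-3)·(-7)/[(4)·(2)·(-2)] = 21/16
L_3(-4) = (-1)·(-3)·(-5)/[(6)·(4)·(2)] = -5/16
Sum: 46·(35/16) + 6·(-35/16) + (-2)·(21/16) + (-26)·(-5/16) = 93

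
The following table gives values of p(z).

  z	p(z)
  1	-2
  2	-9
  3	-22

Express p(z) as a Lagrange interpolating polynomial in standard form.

p(z) = -3z^2 + 2z - 1

Build the Lagrange basis polynomials:
L_0(z) = (z - 2)(z - 3) / [2] = (1/2)z^2 - (5/2)z + 3
L_1(z) = (z - 1)(z - 3) / [-1] = -z^2 + 4z - 3
L_2(z) = (z - 1)(z - 2) / [2] = (1/2)z^2 - (3/2)z + 1
p(z) = (-2)·L_0 + (-9)·L_1 + (-22)·L_2
  (-2)·L_0(z) = -z^2 + 5z - 6
  (-9)·L_1(z) = 9z^2 - 36z + 27
  (-22)·L_2(z) = -11z^2 + 33z - 22
Adding term by term: -3z^2 + 2z - 1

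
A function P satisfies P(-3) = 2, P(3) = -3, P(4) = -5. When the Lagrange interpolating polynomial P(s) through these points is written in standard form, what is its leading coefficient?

-1/6

The leading coefficient equals the top divided difference P[-3,3,4].
P[-3,3] = (-3 - 2) / (3 - (-3)) = -5/6
P[3,4] = (-5 - (-3)) / (4 - 3) = -2
P[-3,3,4] = (-2 - (-5/6)) / (4 - (-3)) = -1/6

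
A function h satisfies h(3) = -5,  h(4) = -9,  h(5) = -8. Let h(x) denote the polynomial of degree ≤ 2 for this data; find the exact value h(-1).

61

Evaluate each Lagrange basis at x = -1:
L_0(-1) = (-5)·(-6)/[(-1)·(-2)] = 15
L_1(-1) = (-4)·(-6)/[(1)·(-1)] = -24
L_2(-1) = (-4)·(-5)/[(2)·(1)] = 10
Sum: (-5)·(15) + (-9)·(-24) + (-8)·(10) = 61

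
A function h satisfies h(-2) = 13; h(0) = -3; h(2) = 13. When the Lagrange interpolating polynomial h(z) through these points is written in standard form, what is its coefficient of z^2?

Build the Lagrange basis polynomials:
L_0(z) = z(z - 2) / [8] = (1/8)z^2 - (1/4)z
L_1(z) = (z + 2)(z - 2) / [-4] = -(1/4)z^2 + 1
L_2(z) = (z + 2)z / [8] = (1/8)z^2 + (1/4)z
h(z) = 13·L_0 + (-3)·L_1 + 13·L_2
Only the coefficient of z^2 is needed; take it from each L_i and combine:
13·(1/8) + (-3)·(-1/4) + 13·(1/8) = 4

4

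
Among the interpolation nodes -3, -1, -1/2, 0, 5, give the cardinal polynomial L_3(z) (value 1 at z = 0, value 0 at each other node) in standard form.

L_3(z) = (z + 3)(z + 1)(z + 1/2)(z - 5) / [(3)·(1)·(1/2)·(-5)]
       = (z^4 - (1/2)z^3 - (35/2)z^2 - (47/2)z - 15/2) / (-15/2)

L_3(z) = -(2/15)z^4 + (1/15)z^3 + (7/3)z^2 + (47/15)z + 1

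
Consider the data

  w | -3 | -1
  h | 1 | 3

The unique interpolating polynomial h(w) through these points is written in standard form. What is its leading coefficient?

The leading coefficient equals the top divided difference h[-3,-1].
h[-3,-1] = (3 - 1) / (-1 - (-3)) = 1

1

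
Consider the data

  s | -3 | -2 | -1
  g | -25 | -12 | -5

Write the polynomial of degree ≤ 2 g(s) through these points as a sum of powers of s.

g(s) = -3s^2 - 2s - 4

Build the Lagrange basis polynomials:
L_0(s) = (s + 2)(s + 1) / [2] = (1/2)s^2 + (3/2)s + 1
L_1(s) = (s + 3)(s + 1) / [-1] = -s^2 - 4s - 3
L_2(s) = (s + 3)(s + 2) / [2] = (1/2)s^2 + (5/2)s + 3
g(s) = (-25)·L_0 + (-12)·L_1 + (-5)·L_2
  (-25)·L_0(s) = -(25/2)s^2 - (75/2)s - 25
  (-12)·L_1(s) = 12s^2 + 48s + 36
  (-5)·L_2(s) = -(5/2)s^2 - (25/2)s - 15
Adding term by term: -3s^2 - 2s - 4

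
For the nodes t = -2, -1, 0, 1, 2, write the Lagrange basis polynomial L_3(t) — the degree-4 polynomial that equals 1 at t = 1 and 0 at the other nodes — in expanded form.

L_3(t) = -(1/6)t^4 - (1/6)t^3 + (2/3)t^2 + (2/3)t

L_3(t) = (t + 2)(t + 1)t(t - 2) / [(3)·(2)·(1)·(-1)]
       = (t^4 + t^3 - 4t^2 - 4t) / (-6)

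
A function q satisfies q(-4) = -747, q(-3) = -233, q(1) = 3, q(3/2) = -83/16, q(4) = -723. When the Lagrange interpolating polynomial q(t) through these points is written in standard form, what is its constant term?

Build the Lagrange basis polynomials:
L_0(t) = (t + 3)(t - 1)(t - 3/2)(t - 4) / [220] = (1/220)t^4 - (7/440)t^3 - (2/55)t^2 + (57/440)t - 9/110
L_1(t) = (t + 4)(t - 1)(t - 3/2)(t - 4) / [-126] = -(1/126)t^4 + (5/252)t^3 + (29/252)t^2 - (20/63)t + 4/21
L_2(t) = (t + 4)(t + 3)(t - 3/2)(t - 4) / [30] = (1/30)t^4 + (1/20)t^3 - (41/60)t^2 - (4/5)t + 12/5
L_3(t) = (t + 4)(t + 3)(t - 1)(t - 4) / [-495/16] = -(16/495)t^4 - (32/495)t^3 + (304/495)t^2 + (512/495)t - 256/165
L_4(t) = (t + 4)(t + 3)(t - 1)(t - 3/2) / [420] = (1/420)t^4 + (3/280)t^3 - (1/105)t^2 - (13/280)t + 3/70
q(t) = (-747)·L_0 + (-233)·L_1 + 3·L_2 + (-83/16)·L_3 + (-723)·L_4
Only the constant term is needed; take it from each L_i and combine:
(-747)·(-9/110) + (-233)·(4/21) + 3·(12/5) + (-83/16)·(-256/165) + (-723)·(3/70) = 1

1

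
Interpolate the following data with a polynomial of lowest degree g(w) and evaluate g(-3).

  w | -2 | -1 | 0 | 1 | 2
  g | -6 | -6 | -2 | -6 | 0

Using Newton's divided-difference form:
g[-2,-1] = (-6 - (-6)) / (-1 - (-2)) = 0
g[-1,0] = (-2 - (-6)) / (0 - (-1)) = 4
g[0,1] = (-6 - (-2)) / (1 - 0) = -4
g[1,2] = (0 - (-6)) / (2 - 1) = 6
g[-2,-1,0] = (4 - 0) / (0 - (-2)) = 2
g[-1,0,1] = (-4 - 4) / (1 - (-1)) = -4
g[0,1,2] = (6 - (-4)) / (2 - 0) = 5
g[-2,-1,0,1] = (-4 - 2) / (1 - (-2)) = -2
g[-1,0,1,2] = (5 - (-4)) / (2 - (-1)) = 3
g[-2,-1,0,1,2] = (3 - (-2)) / (2 - (-2)) = 5/4
g(-3) = -6 + 0·(-1) + 2·(-1)·(-2) + (-2)·(-1)·(-2)·(-3) + (5/4)·(-1)·(-2)·(-3)·(-4) = 40

40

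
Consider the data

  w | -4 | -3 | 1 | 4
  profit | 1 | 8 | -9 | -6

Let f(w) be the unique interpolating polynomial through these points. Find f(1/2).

Evaluate each Lagrange basis at w = 1/2:
L_0(1/2) = (7/2)·(-1/2)·(-7/2)/[(-1)·(-5)·(-8)] = -49/320
L_1(1/2) = (9/2)·(-1/2)·(-7/2)/[(1)·(-4)·(-7)] = 9/32
L_2(1/2) = (9/2)·(7/2)·(-7/2)/[(5)·(4)·(-3)] = 147/160
L_3(1/2) = (9/2)·(7/2)·(-1/2)/[(8)·(7)·(3)] = -3/64
Sum: 1·(-49/320) + 8·(9/32) + (-9)·(147/160) + (-6)·(-3/64) = -377/64

-377/64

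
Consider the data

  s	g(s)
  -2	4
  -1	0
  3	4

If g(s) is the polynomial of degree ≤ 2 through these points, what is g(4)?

L_0(4) = (5)·(1)/[(-1)·(-5)] = 1
L_1(4) = (6)·(1)/[(1)·(-4)] = -3/2
L_2(4) = (6)·(5)/[(5)·(4)] = 3/2
Sum: 4·(1) + 0 + 4·(3/2) = 10

10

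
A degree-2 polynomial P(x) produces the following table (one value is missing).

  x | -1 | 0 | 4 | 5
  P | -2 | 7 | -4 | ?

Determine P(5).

The 3 known values determine P uniquely (degree ≤ 2).
Evaluate each Lagrange basis at x = 5:
L_0(5) = (5)·(1)/[(-1)·(-5)] = 1
L_1(5) = (6)·(1)/[(1)·(-4)] = -3/2
L_2(5) = (6)·(5)/[(5)·(4)] = 3/2
Sum: (-2)·(1) + 7·(-3/2) + (-4)·(3/2) = -37/2

-37/2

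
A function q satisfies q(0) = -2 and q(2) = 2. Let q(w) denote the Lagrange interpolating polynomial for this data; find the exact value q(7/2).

5

Evaluate each Lagrange basis at w = 7/2:
L_0(7/2) = (3/2)/[(-2)] = -3/4
L_1(7/2) = (7/2)/[(2)] = 7/4
Sum: (-2)·(-3/4) + 2·(7/4) = 5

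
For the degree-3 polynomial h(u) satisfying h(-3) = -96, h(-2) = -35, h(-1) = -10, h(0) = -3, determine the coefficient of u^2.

L_0(u) = (u + 2)(u + 1)u / [-6] = -(1/6)u^3 - (1/2)u^2 - (1/3)u
L_1(u) = (u + 3)(u + 1)u / [2] = (1/2)u^3 + 2u^2 + (3/2)u
L_2(u) = (u + 3)(u + 2)u / [-2] = -(1/2)u^3 - (5/2)u^2 - 3u
L_3(u) = (u + 3)(u + 2)(u + 1) / [6] = (1/6)u^3 + u^2 + (11/6)u + 1
h(u) = (-96)·L_0 + (-35)·L_1 + (-10)·L_2 + (-3)·L_3
Only the coefficient of u^2 is needed; take it from each L_i and combine:
(-96)·(-1/2) + (-35)·(2) + (-10)·(-5/2) + (-3)·(1) = 0

0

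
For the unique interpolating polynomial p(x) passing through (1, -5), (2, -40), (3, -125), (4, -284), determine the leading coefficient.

-4

L_0(x) = (x - 2)(x - 3)(x - 4) / [-6] = -(1/6)x^3 + (3/2)x^2 - (13/3)x + 4
L_1(x) = (x - 1)(x - 3)(x - 4) / [2] = (1/2)x^3 - 4x^2 + (19/2)x - 6
L_2(x) = (x - 1)(x - 2)(x - 4) / [-2] = -(1/2)x^3 + (7/2)x^2 - 7x + 4
L_3(x) = (x - 1)(x - 2)(x - 3) / [6] = (1/6)x^3 - x^2 + (11/6)x - 1
p(x) = (-5)·L_0 + (-40)·L_1 + (-125)·L_2 + (-284)·L_3
Only the coefficient of x^3 is needed; take it from each L_i and combine:
(-5)·(-1/6) + (-40)·(1/2) + (-125)·(-1/2) + (-284)·(1/6) = -4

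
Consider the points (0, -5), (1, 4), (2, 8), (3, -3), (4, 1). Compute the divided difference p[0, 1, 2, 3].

-5/3

p[0,1] = (4 - (-5)) / (1 - 0) = 9
p[1,2] = (8 - 4) / (2 - 1) = 4
p[2,3] = (-3 - 8) / (3 - 2) = -11
p[0,1,2] = (4 - 9) / (2 - 0) = -5/2
p[1,2,3] = (-11 - 4) / (3 - 1) = -15/2
p[0,1,2,3] = (-15/2 - (-5/2)) / (3 - 0) = -5/3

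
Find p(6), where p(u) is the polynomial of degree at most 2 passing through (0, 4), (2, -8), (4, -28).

-56

Evaluate each Lagrange basis at u = 6:
L_0(6) = (4)·(2)/[(-2)·(-4)] = 1
L_1(6) = (6)·(2)/[(2)·(-2)] = -3
L_2(6) = (6)·(4)/[(4)·(2)] = 3
Sum: 4·(1) + (-8)·(-3) + (-28)·(3) = -56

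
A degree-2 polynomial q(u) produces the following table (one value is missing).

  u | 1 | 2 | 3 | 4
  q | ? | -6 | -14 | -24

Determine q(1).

0

The 3 known values determine q uniquely (degree ≤ 2).
Evaluate each Lagrange basis at u = 1:
L_0(1) = (-2)·(-3)/[(-1)·(-2)] = 3
L_1(1) = (-1)·(-3)/[(1)·(-1)] = -3
L_2(1) = (-1)·(-2)/[(2)·(1)] = 1
Sum: (-6)·(3) + (-14)·(-3) + (-24)·(1) = 0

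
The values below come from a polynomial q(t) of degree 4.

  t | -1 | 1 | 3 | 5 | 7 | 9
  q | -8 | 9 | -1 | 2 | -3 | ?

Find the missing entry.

The 5 known values determine q uniquely (degree ≤ 4).
L_0(9) = (8)·(6)·(4)·(2)/[(-2)·(-4)·(-6)·(-8)] = 1
L_1(9) = (10)·(6)·(4)·(2)/[(2)·(-2)·(-4)·(-6)] = -5
L_2(9) = (10)·(8)·(4)·(2)/[(4)·(2)·(-2)·(-4)] = 10
L_3(9) = (10)·(8)·(6)·(2)/[(6)·(4)·(2)·(-2)] = -10
L_4(9) = (10)·(8)·(6)·(4)/[(8)·(6)·(4)·(2)] = 5
Sum: (-8)·(1) + 9·(-5) + (-1)·(10) + 2·(-10) + (-3)·(5) = -98

-98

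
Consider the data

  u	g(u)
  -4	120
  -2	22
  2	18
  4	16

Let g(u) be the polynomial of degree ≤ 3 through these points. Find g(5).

-6

L_0(5) = (7)·(3)·(1)/[(-2)·(-6)·(-8)] = -7/32
L_1(5) = (9)·(3)·(1)/[(2)·(-4)·(-6)] = 9/16
L_2(5) = (9)·(7)·(1)/[(6)·(4)·(-2)] = -21/16
L_3(5) = (9)·(7)·(3)/[(8)·(6)·(2)] = 63/32
Sum: 120·(-7/32) + 22·(9/16) + 18·(-21/16) + 16·(63/32) = -6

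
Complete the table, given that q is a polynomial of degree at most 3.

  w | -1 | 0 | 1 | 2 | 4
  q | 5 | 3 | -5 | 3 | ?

155

The 4 known values determine q uniquely (degree ≤ 3).
L_0(4) = (4)·(3)·(2)/[(-1)·(-2)·(-3)] = -4
L_1(4) = (5)·(3)·(2)/[(1)·(-1)·(-2)] = 15
L_2(4) = (5)·(4)·(2)/[(2)·(1)·(-1)] = -20
L_3(4) = (5)·(4)·(3)/[(3)·(2)·(1)] = 10
Sum: 5·(-4) + 3·(15) + (-5)·(-20) + 3·(10) = 155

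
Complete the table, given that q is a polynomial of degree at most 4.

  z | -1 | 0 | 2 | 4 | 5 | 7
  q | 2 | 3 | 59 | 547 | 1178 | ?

The 5 known values determine q uniquely (degree ≤ 4).
L_0(7) = (7)·(5)·(3)·(2)/[(-1)·(-3)·(-5)·(-6)] = 7/3
L_1(7) = (8)·(5)·(3)·(2)/[(1)·(-2)·(-4)·(-5)] = -6
L_2(7) = (8)·(7)·(3)·(2)/[(3)·(2)·(-2)·(-3)] = 28/3
L_3(7) = (8)·(7)·(5)·(2)/[(5)·(4)·(2)·(-1)] = -14
L_4(7) = (8)·(7)·(5)·(3)/[(6)·(5)·(3)·(1)] = 28/3
Sum: 2·(7/3) + 3·(-6) + 59·(28/3) + 547·(-14) + 1178·(28/3) = 3874

3874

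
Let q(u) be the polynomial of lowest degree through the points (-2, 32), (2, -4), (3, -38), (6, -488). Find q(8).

L_0(8) = (6)·(5)·(2)/[(-4)·(-5)·(-8)] = -3/8
L_1(8) = (10)·(5)·(2)/[(4)·(-1)·(-4)] = 25/4
L_2(8) = (10)·(6)·(2)/[(5)·(1)·(-3)] = -8
L_3(8) = (10)·(6)·(5)/[(8)·(4)·(3)] = 25/8
Sum: 32·(-3/8) + (-4)·(25/4) + (-38)·(-8) + (-488)·(25/8) = -1258

-1258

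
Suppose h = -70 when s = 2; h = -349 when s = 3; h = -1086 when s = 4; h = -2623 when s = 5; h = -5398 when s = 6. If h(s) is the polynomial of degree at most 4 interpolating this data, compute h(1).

-3

Using Newton's divided-difference form:
h[2,3] = (-349 - (-70)) / (3 - 2) = -279
h[3,4] = (-1086 - (-349)) / (4 - 3) = -737
h[4,5] = (-2623 - (-1086)) / (5 - 4) = -1537
h[5,6] = (-5398 - (-2623)) / (6 - 5) = -2775
h[2,3,4] = (-737 - (-279)) / (4 - 2) = -229
h[3,4,5] = (-1537 - (-737)) / (5 - 3) = -400
h[4,5,6] = (-2775 - (-1537)) / (6 - 4) = -619
h[2,3,4,5] = (-400 - (-229)) / (5 - 2) = -57
h[3,4,5,6] = (-619 - (-400)) / (6 - 3) = -73
h[2,3,4,5,6] = (-73 - (-57)) / (6 - 2) = -4
h(1) = -70 + (-279)·(-1) + (-229)·(-1)·(-2) + (-57)·(-1)·(-2)·(-3) + (-4)·(-1)·(-2)·(-3)·(-4) = -3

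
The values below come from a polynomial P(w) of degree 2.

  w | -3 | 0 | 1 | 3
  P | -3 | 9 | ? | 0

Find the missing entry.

The 3 known values determine P uniquely (degree ≤ 2).
Evaluate each Lagrange basis at w = 1:
L_0(1) = (1)·(-2)/[(-3)·(-6)] = -1/9
L_1(1) = (4)·(-2)/[(3)·(-3)] = 8/9
L_2(1) = (4)·(1)/[(6)·(3)] = 2/9
Sum: (-3)·(-1/9) + 9·(8/9) + 0 = 25/3

25/3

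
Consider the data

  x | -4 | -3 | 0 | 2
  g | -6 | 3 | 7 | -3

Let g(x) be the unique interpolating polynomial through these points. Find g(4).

Evaluate each Lagrange basis at x = 4:
L_0(4) = (7)·(4)·(2)/[(-1)·(-4)·(-6)] = -7/3
L_1(4) = (8)·(4)·(2)/[(1)·(-3)·(-5)] = 64/15
L_2(4) = (8)·(7)·(2)/[(4)·(3)·(-2)] = -14/3
L_3(4) = (8)·(7)·(4)/[(6)·(5)·(2)] = 56/15
Sum: (-6)·(-7/3) + 3·(64/15) + 7·(-14/3) + (-3)·(56/15) = -256/15

-256/15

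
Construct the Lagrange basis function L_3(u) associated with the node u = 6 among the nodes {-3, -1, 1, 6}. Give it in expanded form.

L_3(u) = (u + 3)(u + 1)(u - 1) / [(9)·(7)·(5)]
       = (u^3 + 3u^2 - u - 3) / (315)

L_3(u) = (1/315)u^3 + (1/105)u^2 - (1/315)u - 1/105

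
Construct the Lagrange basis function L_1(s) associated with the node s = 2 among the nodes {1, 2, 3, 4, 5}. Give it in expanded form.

L_1(s) = -(1/6)s^4 + (13/6)s^3 - (59/6)s^2 + (107/6)s - 10

L_1(s) = (s - 1)(s - 3)(s - 4)(s - 5) / [(1)·(-1)·(-2)·(-3)]
       = (s^4 - 13s^3 + 59s^2 - 107s + 60) / (-6)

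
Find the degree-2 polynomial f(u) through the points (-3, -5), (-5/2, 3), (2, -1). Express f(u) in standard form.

Newton's divided differences:
f[-3,-5/2] = (3 - (-5)) / (-5/2 - (-3)) = 16
f[-5/2,2] = (-1 - 3) / (2 - (-5/2)) = -8/9
f[-3,-5/2,2] = (-8/9 - 16) / (2 - (-3)) = -152/45
f(u) = -5 + 16·(u + 3) + (-152/45)·(u + 3)(u + 5/2)
Expanding: f(u) = -(152/45)u^2 - (116/45)u + 53/3

f(u) = -(152/45)u^2 - (116/45)u + 53/3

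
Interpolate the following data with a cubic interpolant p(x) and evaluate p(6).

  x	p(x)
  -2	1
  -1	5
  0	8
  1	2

Using Newton's divided-difference form:
p[-2,-1] = (5 - 1) / (-1 - (-2)) = 4
p[-1,0] = (8 - 5) / (0 - (-1)) = 3
p[0,1] = (2 - 8) / (1 - 0) = -6
p[-2,-1,0] = (3 - 4) / (0 - (-2)) = -1/2
p[-1,0,1] = (-6 - 3) / (1 - (-1)) = -9/2
p[-2,-1,0,1] = (-9/2 - (-1/2)) / (1 - (-2)) = -4/3
p(6) = 1 + 4·(8) + (-1/2)·(8)·(7) + (-4/3)·(8)·(7)·(6) = -443

-443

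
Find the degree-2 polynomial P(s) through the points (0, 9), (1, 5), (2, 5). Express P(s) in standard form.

Newton's divided differences:
P[0,1] = (5 - 9) / (1 - 0) = -4
P[1,2] = (5 - 5) / (2 - 1) = 0
P[0,1,2] = (0 - (-4)) / (2 - 0) = 2
P(s) = 9 + (-4)·s + 2·s(s - 1)
Expanding: P(s) = 2s^2 - 6s + 9

P(s) = 2s^2 - 6s + 9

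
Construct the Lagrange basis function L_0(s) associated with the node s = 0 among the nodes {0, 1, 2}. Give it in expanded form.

L_0(s) = (s - 1)(s - 2) / [(-1)·(-2)]
       = (s^2 - 3s + 2) / (2)

L_0(s) = (1/2)s^2 - (3/2)s + 1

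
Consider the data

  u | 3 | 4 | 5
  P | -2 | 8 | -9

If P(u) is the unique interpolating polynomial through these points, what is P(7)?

L_0(7) = (3)·(2)/[(-1)·(-2)] = 3
L_1(7) = (4)·(2)/[(1)·(-1)] = -8
L_2(7) = (4)·(3)/[(2)·(1)] = 6
Sum: (-2)·(3) + 8·(-8) + (-9)·(6) = -124

-124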